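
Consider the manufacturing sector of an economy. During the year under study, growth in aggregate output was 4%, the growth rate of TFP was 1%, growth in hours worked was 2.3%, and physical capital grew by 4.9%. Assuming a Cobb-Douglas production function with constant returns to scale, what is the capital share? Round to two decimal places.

gY = gA + α·gK + (1−α)·gL, so gY − gA − gL = α(gK − gL).
4 − 1 − 2.3 = α × (4.9 − 2.3).
0.7 = 2.6 α, so α = 0.2692.

α = 0.27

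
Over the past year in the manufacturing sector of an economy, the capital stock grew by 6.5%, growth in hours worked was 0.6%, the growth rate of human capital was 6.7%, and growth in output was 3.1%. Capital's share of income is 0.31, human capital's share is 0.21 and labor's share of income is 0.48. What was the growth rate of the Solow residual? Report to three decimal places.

-0.610%

Labor's share = 1 − 0.31 − 0.21 = 0.48.
The capital stock: 0.31 × 6.5 = 2.015 pp.
Human capital: 0.21 × 6.7 = 1.407 pp.
Hours worked: 0.48 × 0.6 = 0.288 pp.
TFP growth = 3.1 − 3.71 = -0.61%.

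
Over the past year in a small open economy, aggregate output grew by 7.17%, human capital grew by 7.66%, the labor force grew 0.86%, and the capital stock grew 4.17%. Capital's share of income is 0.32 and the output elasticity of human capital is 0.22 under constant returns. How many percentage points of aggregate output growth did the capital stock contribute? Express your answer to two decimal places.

Contribution = share × growth = 0.32 × 4.17 = 1.3344 pp.

1.33 percentage points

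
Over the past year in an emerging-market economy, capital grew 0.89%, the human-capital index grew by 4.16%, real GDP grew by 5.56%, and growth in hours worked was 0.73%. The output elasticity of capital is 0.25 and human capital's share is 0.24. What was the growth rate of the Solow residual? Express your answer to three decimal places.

3.967%

Labor's share = 1 − 0.25 − 0.24 = 0.51.
Capital: 0.25 × 0.89 = 0.2225 pp.
The human-capital index: 0.24 × 4.16 = 0.9984 pp.
Hours worked: 0.51 × 0.73 = 0.3723 pp.
TFP growth = 5.56 − 1.5932 = 3.9668%.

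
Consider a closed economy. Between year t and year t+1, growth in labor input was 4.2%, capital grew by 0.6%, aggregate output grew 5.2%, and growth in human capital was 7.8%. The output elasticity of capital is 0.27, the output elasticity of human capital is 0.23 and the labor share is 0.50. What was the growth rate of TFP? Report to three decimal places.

1.144%

Labor's share = 1 − 0.27 − 0.23 = 0.5.
Capital: 0.27 × 0.6 = 0.162 pp.
Human capital: 0.23 × 7.8 = 1.794 pp.
Labor input: 0.5 × 4.2 = 2.1 pp.
TFP growth = 5.2 − 4.056 = 1.144%.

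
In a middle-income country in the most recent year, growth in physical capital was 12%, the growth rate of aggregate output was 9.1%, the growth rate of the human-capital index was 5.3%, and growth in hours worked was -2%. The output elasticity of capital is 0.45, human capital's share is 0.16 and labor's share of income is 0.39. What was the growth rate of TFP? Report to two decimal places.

Labor's share = 1 − 0.45 − 0.16 = 0.39.
Physical capital: 0.45 × 12 = 5.4 pp.
The human-capital index: 0.16 × 5.3 = 0.848 pp.
Hours worked: 0.39 × (-2) = -0.78 pp.
TFP growth = 9.1 − 5.468 = 3.632%.

3.63%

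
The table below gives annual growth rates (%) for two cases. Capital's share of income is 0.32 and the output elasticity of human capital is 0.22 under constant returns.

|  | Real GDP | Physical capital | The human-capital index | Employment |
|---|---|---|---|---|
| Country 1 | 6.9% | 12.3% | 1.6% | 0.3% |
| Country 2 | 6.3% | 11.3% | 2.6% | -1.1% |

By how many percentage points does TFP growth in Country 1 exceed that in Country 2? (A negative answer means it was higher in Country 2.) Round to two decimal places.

Labor's share = 1 − 0.32 − 0.22 = 0.46.
Country 1: TFP = 6.9 − 3.936 − 0.352 − 0.138 = 2.474%.
Country 2: TFP = 6.3 − 3.616 − 0.572 + 0.506 = 2.618%.
Difference = 2.474 − (2.618) = -0.144 pp.

-0.14 percentage points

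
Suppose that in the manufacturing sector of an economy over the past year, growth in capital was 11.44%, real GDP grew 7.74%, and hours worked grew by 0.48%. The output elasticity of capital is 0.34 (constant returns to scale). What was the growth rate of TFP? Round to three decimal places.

3.534%

Labor's share = 1 − 0.34 = 0.66.
Capital: 0.34 × 11.44 = 3.8896 pp.
Hours worked: 0.66 × 0.48 = 0.3168 pp.
TFP growth = 7.74 − 4.2064 = 3.5336%.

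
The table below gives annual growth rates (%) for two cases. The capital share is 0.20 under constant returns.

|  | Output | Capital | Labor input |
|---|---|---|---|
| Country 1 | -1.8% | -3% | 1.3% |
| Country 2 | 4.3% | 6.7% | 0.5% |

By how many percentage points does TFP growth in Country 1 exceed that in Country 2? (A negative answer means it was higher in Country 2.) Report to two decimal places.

Labor's share = 1 − 0.2 = 0.8.
Country 1: TFP = -1.8 + 0.6 − 1.04 = -2.24%.
Country 2: TFP = 4.3 − 1.34 − 0.4 = 2.56%.
Difference = -2.24 − (2.56) = -4.8 pp.

-4.80 percentage points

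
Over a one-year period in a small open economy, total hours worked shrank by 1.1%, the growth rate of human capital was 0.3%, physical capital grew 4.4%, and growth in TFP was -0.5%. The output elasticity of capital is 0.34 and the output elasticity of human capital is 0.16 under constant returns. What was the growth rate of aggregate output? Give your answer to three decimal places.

Labor's share = 1 − 0.34 − 0.16 = 0.5.
Physical capital: 0.34 × 4.4 = 1.496 pp.
Human capital: 0.16 × 0.3 = 0.048 pp.
Total hours worked: 0.5 × (-1.1) = -0.55 pp.
Output growth = -0.5 + 0.994 = 0.494%.

0.494%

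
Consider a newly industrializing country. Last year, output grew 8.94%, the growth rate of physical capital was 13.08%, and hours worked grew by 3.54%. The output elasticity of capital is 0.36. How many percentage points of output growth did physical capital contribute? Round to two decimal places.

4.71 percentage points

Contribution = share × growth = 0.36 × 13.08 = 4.7088 pp.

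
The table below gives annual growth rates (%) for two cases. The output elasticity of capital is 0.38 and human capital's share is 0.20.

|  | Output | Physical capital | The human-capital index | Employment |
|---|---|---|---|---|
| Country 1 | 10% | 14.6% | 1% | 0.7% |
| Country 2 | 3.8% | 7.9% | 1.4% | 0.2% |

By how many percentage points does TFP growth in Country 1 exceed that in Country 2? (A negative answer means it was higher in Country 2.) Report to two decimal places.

3.52 percentage points

Labor's share = 1 − 0.38 − 0.2 = 0.42.
Country 1: TFP = 10 − 5.548 − 0.2 − 0.294 = 3.958%.
Country 2: TFP = 3.8 − 3.002 − 0.28 − 0.084 = 0.434%.
Difference = 3.958 − (0.434) = 3.524 pp.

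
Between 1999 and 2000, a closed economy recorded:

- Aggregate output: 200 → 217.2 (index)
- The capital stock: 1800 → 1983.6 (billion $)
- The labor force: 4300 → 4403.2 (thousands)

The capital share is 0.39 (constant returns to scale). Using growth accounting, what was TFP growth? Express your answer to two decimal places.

3.16%

Aggregate output growth = (217.2 − 200) / 200 = 8.6%.
The capital stock growth = (1983.6 − 1800) / 1800 = 10.2%.
The labor force growth = (4403.2 − 4300) / 4300 = 2.4%.
Labor's share = 1 − 0.39 = 0.61.
The capital stock: 0.39 × 10.2 = 3.978 pp.
The labor force: 0.61 × 2.4 = 1.464 pp.
TFP growth = 8.6 − 5.442 = 3.158%.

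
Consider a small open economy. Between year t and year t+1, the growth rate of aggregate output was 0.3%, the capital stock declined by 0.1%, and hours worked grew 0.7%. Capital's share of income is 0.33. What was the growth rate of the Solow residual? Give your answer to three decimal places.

-0.136%

Labor's share = 1 − 0.33 = 0.67.
The capital stock: 0.33 × (-0.1) = -0.033 pp.
Hours worked: 0.67 × 0.7 = 0.469 pp.
TFP growth = 0.3 − 0.436 = -0.136%.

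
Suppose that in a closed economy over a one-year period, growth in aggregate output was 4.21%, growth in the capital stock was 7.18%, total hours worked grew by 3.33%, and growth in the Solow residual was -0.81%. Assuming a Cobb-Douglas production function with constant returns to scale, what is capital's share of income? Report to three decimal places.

gY = gA + α·gK + (1−α)·gL, so gY − gA − gL = α(gK − gL).
4.21 + 0.81 − 3.33 = α × (7.18 − 3.33).
1.69 = 3.85 α, so α = 0.43896.

Capital's share of income is 0.439.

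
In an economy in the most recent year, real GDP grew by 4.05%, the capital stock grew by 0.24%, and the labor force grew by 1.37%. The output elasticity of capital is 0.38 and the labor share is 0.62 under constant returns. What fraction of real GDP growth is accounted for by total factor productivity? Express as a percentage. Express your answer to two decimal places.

Total factor productivity accounted for 76.78% of growth.

Labor's share = 1 − 0.38 = 0.62.
The capital stock: 0.38 × 0.24 = 0.0912 pp.
The labor force: 0.62 × 1.37 = 0.8494 pp.
TFP growth = 4.05 − 0.9406 = 3.1094%.
TFP share of growth = 3.1094 / 4.05 × 100 = 76.7753%.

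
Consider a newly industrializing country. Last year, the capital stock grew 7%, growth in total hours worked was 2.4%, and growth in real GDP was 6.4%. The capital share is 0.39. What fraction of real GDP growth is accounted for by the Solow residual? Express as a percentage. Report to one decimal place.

The Solow residual accounted for 34.5% of growth.

Labor's share = 1 − 0.39 = 0.61.
The capital stock: 0.39 × 7 = 2.73 pp.
Total hours worked: 0.61 × 2.4 = 1.464 pp.
TFP growth = 6.4 − 4.194 = 2.206%.
TFP share of growth = 2.206 / 6.4 × 100 = 34.469%.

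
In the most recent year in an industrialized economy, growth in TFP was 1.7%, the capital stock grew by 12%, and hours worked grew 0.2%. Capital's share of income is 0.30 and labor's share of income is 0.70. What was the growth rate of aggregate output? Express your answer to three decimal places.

Labor's share = 1 − 0.3 = 0.7.
The capital stock: 0.3 × 12 = 3.6 pp.
Hours worked: 0.7 × 0.2 = 0.14 pp.
Output growth = 1.7 + 3.74 = 5.44%.

5.440%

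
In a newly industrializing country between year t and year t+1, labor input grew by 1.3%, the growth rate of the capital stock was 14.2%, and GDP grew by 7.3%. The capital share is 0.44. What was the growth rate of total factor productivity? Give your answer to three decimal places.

0.324%

Labor's share = 1 − 0.44 = 0.56.
The capital stock: 0.44 × 14.2 = 6.248 pp.
Labor input: 0.56 × 1.3 = 0.728 pp.
TFP growth = 7.3 − 6.976 = 0.324%.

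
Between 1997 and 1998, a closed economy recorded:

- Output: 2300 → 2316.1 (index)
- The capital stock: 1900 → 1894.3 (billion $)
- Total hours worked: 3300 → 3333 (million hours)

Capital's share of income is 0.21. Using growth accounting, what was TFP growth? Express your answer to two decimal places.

-0.03%

Output growth = (2316.1 − 2300) / 2300 = 0.7%.
The capital stock growth = (1894.3 − 1900) / 1900 = -0.3%.
Total hours worked growth = (3333 − 3300) / 3300 = 1%.
Labor's share = 1 − 0.21 = 0.79.
The capital stock: 0.21 × (-0.3) = -0.063 pp.
Total hours worked: 0.79 × 1 = 0.79 pp.
TFP growth = 0.7 − 0.727 = -0.027%.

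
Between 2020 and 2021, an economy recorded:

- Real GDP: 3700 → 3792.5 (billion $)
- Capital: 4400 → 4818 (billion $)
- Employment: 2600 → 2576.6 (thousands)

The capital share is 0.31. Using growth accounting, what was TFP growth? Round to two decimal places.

Real GDP growth = (3792.5 − 3700) / 3700 = 2.5%.
Capital growth = (4818 − 4400) / 4400 = 9.5%.
Employment growth = (2576.6 − 2600) / 2600 = -0.9%.
Labor's share = 1 − 0.31 = 0.69.
Capital: 0.31 × 9.5 = 2.945 pp.
Employment: 0.69 × (-0.9) = -0.621 pp.
TFP growth = 2.5 − 2.324 = 0.176%.

0.18%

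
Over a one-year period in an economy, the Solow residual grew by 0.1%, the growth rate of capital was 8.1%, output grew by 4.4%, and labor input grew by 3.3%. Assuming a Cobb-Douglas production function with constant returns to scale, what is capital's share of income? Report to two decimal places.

gY = gA + α·gK + (1−α)·gL, so gY − gA − gL = α(gK − gL).
4.4 − 0.1 − 3.3 = α × (8.1 − 3.3).
1 = 4.8 α, so α = 0.2083.

0.21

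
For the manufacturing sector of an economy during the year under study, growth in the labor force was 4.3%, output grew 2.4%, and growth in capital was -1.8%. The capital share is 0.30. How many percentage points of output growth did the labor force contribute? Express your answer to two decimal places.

3.01 percentage points

Labor's share = 1 − 0.3 = 0.7.
Contribution = share × growth = 0.7 × 4.3 = 3.01 pp.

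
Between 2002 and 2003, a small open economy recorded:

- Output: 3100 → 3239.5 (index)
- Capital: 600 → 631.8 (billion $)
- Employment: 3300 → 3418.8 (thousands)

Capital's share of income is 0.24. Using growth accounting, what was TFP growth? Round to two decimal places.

Output growth = (3239.5 − 3100) / 3100 = 4.5%.
Capital growth = (631.8 − 600) / 600 = 5.3%.
Employment growth = (3418.8 − 3300) / 3300 = 3.6%.
Labor's share = 1 − 0.24 = 0.76.
Capital: 0.24 × 5.3 = 1.272 pp.
Employment: 0.76 × 3.6 = 2.736 pp.
TFP growth = 4.5 − 4.008 = 0.492%.

0.49%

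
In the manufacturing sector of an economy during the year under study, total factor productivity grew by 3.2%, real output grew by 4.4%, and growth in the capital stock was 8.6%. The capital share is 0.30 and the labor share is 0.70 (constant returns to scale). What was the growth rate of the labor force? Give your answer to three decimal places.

-1.971%

Labor's share = 1 − 0.3 = 0.7.
gY = gA + 0.3×8.6 + 0.7×g.
0.7×g = 4.4 − 3.2 − 2.58 = -1.38.
g = -1.38 / 0.7 = -1.97143%.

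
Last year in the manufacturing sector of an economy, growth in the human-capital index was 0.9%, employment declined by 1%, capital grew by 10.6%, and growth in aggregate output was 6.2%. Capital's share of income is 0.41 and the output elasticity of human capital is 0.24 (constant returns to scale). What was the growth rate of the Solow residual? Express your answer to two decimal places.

Labor's share = 1 − 0.41 − 0.24 = 0.35.
Capital: 0.41 × 10.6 = 4.346 pp.
The human-capital index: 0.24 × 0.9 = 0.216 pp.
Employment: 0.35 × (-1) = -0.35 pp.
TFP growth = 6.2 − 4.212 = 1.988%.

1.99%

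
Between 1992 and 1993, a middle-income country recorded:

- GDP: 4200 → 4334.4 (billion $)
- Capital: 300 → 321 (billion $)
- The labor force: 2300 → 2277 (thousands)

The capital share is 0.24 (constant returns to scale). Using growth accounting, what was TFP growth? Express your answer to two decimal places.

TFP grew 2.28%.

GDP growth = (4334.4 − 4200) / 4200 = 3.2%.
Capital growth = (321 − 300) / 300 = 7%.
The labor force growth = (2277 − 2300) / 2300 = -1%.
Labor's share = 1 − 0.24 = 0.76.
Capital: 0.24 × 7 = 1.68 pp.
The labor force: 0.76 × (-1) = -0.76 pp.
TFP growth = 3.2 − 0.92 = 2.28%.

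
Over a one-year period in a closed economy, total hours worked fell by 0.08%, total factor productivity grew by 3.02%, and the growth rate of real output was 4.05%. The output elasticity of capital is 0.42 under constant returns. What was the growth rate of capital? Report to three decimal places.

2.563%

Labor's share = 1 − 0.42 = 0.58.
gY = gA + 0.58×(-0.08) + 0.42×g.
0.42×g = 4.05 − 3.02 + 0.0464 = 1.0764.
g = 1.0764 / 0.42 = 2.56286%.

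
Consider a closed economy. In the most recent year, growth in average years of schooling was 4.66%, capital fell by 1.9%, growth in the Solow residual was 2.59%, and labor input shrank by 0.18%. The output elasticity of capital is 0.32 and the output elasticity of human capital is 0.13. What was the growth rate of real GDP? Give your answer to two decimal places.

Real GDP grew 2.49%.

Labor's share = 1 − 0.32 − 0.13 = 0.55.
Capital: 0.32 × (-1.9) = -0.608 pp.
Average years of schooling: 0.13 × 4.66 = 0.6058 pp.
Labor input: 0.55 × (-0.18) = -0.099 pp.
Output growth = 2.59 + (-0.1012) = 2.4888%.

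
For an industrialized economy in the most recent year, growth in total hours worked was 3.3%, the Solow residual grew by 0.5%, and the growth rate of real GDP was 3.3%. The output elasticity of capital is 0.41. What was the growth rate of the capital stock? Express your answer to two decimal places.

Labor's share = 1 − 0.41 = 0.59.
gY = gA + 0.59×3.3 + 0.41×g.
0.41×g = 3.3 − 0.5 − 1.947 = 0.853.
g = 0.853 / 0.41 = 2.0805%.

The capital stock growth was 2.08%.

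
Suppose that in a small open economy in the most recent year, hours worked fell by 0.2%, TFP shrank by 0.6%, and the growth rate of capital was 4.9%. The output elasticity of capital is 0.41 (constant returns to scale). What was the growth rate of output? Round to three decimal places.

1.291%

Labor's share = 1 − 0.41 = 0.59.
Capital: 0.41 × 4.9 = 2.009 pp.
Hours worked: 0.59 × (-0.2) = -0.118 pp.
Output growth = -0.6 + 1.891 = 1.291%.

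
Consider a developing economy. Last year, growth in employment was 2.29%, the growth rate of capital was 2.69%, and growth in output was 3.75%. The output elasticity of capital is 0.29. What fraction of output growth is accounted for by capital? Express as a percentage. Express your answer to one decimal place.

20.8%

Capital contributed 0.29 × 2.69 = 0.7801 pp.
Share of growth = 0.7801 / 3.75 × 100 = 20.803%.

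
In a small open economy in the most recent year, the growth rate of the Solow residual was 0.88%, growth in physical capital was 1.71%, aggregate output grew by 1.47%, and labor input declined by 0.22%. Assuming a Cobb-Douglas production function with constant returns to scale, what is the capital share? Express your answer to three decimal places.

The capital share is 0.420.

gY = gA + α·gK + (1−α)·gL, so gY − gA − gL = α(gK − gL).
1.47 − 0.88 + 0.22 = α × (1.71 − (-0.22)).
0.81 = 1.93 α, so α = 0.41969.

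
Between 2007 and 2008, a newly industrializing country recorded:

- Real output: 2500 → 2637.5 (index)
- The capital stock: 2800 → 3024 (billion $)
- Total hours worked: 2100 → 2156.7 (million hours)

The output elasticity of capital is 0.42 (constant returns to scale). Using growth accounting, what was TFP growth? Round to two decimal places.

0.57%

Real output growth = (2637.5 − 2500) / 2500 = 5.5%.
The capital stock growth = (3024 − 2800) / 2800 = 8%.
Total hours worked growth = (2156.7 − 2100) / 2100 = 2.7%.
Labor's share = 1 − 0.42 = 0.58.
The capital stock: 0.42 × 8 = 3.36 pp.
Total hours worked: 0.58 × 2.7 = 1.566 pp.
TFP growth = 5.5 − 4.926 = 0.574%.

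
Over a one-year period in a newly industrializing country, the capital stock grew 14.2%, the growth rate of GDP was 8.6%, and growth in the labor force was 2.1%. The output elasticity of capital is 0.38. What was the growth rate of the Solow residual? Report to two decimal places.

1.90%

Labor's share = 1 − 0.38 = 0.62.
The capital stock: 0.38 × 14.2 = 5.396 pp.
The labor force: 0.62 × 2.1 = 1.302 pp.
TFP growth = 8.6 − 6.698 = 1.902%.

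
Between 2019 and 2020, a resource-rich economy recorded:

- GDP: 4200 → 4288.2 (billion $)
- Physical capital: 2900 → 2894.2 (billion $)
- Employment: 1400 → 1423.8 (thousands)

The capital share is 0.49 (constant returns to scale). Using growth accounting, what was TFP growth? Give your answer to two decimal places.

GDP growth = (4288.2 − 4200) / 4200 = 2.1%.
Physical capital growth = (2894.2 − 2900) / 2900 = -0.2%.
Employment growth = (1423.8 − 1400) / 1400 = 1.7%.
Labor's share = 1 − 0.49 = 0.51.
Physical capital: 0.49 × (-0.2) = -0.098 pp.
Employment: 0.51 × 1.7 = 0.867 pp.
TFP growth = 2.1 − 0.769 = 1.331%.

TFP grew 1.33%.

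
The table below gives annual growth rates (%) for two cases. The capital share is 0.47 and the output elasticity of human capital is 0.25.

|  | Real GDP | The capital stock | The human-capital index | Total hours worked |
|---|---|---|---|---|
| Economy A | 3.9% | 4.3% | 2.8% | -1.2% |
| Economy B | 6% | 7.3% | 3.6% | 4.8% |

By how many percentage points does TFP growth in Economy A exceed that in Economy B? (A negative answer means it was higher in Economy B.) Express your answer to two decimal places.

Labor's share = 1 − 0.47 − 0.25 = 0.28.
Economy A: TFP = 3.9 − 2.021 − 0.7 + 0.336 = 1.515%.
Economy B: TFP = 6 − 3.431 − 0.9 − 1.344 = 0.325%.
Difference = 1.515 − (0.325) = 1.19 pp.

1.19 percentage points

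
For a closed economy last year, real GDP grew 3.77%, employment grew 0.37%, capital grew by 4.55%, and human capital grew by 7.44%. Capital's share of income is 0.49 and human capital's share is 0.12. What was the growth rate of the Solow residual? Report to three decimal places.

0.503%

Labor's share = 1 − 0.49 − 0.12 = 0.39.
Capital: 0.49 × 4.55 = 2.2295 pp.
Human capital: 0.12 × 7.44 = 0.8928 pp.
Employment: 0.39 × 0.37 = 0.1443 pp.
TFP growth = 3.77 − 3.2666 = 0.5034%.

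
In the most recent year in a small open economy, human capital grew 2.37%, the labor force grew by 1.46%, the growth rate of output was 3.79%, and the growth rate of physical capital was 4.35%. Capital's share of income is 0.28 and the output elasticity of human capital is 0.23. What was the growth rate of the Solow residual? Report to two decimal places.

The Solow residual grew 1.31%.

Labor's share = 1 − 0.28 − 0.23 = 0.49.
Physical capital: 0.28 × 4.35 = 1.218 pp.
Human capital: 0.23 × 2.37 = 0.5451 pp.
The labor force: 0.49 × 1.46 = 0.7154 pp.
TFP growth = 3.79 − 2.4785 = 1.3115%.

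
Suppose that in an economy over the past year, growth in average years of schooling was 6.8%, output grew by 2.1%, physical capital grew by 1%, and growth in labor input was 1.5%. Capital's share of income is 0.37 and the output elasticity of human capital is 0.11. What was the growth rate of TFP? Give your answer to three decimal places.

0.202%

Labor's share = 1 − 0.37 − 0.11 = 0.52.
Physical capital: 0.37 × 1 = 0.37 pp.
Average years of schooling: 0.11 × 6.8 = 0.748 pp.
Labor input: 0.52 × 1.5 = 0.78 pp.
TFP growth = 2.1 − 1.898 = 0.202%.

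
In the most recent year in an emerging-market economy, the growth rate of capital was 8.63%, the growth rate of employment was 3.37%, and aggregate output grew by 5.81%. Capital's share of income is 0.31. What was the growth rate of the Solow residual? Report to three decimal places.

0.809%

Labor's share = 1 − 0.31 = 0.69.
Capital: 0.31 × 8.63 = 2.6753 pp.
Employment: 0.69 × 3.37 = 2.3253 pp.
TFP growth = 5.81 − 5.0006 = 0.8094%.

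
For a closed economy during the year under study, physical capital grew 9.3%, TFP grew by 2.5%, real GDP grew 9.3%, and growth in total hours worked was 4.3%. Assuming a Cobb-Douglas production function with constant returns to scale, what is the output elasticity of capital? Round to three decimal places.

α = 0.500

gY = gA + α·gK + (1−α)·gL, so gY − gA − gL = α(gK − gL).
9.3 − 2.5 − 4.3 = α × (9.3 − 4.3).
2.5 = 5 α, so α = 0.5.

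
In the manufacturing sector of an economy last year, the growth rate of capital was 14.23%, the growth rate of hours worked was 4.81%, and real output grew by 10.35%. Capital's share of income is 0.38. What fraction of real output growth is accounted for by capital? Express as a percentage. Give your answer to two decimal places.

Capital accounted for 52.25% of growth.

Capital contributed 0.38 × 14.23 = 5.4074 pp.
Share of growth = 5.4074 / 10.35 × 100 = 52.2454%.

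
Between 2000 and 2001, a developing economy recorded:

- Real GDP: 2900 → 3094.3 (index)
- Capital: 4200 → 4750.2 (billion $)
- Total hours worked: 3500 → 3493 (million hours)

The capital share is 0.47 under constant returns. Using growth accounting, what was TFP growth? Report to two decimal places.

Real GDP growth = (3094.3 − 2900) / 2900 = 6.7%.
Capital growth = (4750.2 − 4200) / 4200 = 13.1%.
Total hours worked growth = (3493 − 3500) / 3500 = -0.2%.
Labor's share = 1 − 0.47 = 0.53.
Capital: 0.47 × 13.1 = 6.157 pp.
Total hours worked: 0.53 × (-0.2) = -0.106 pp.
TFP growth = 6.7 − 6.051 = 0.649%.

TFP growth was 0.65%.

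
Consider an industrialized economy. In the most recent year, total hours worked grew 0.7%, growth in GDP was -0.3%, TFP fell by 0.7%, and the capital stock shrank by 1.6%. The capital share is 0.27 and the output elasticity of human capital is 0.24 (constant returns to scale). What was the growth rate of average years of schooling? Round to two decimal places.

Average years of schooling grew 2.04%.

Labor's share = 1 − 0.27 − 0.24 = 0.49.
gY = gA + 0.27×(-1.6) + 0.49×0.7 + 0.24×g.
0.24×g = -0.3 + 0.7 + 0.089 = 0.489.
g = 0.489 / 0.24 = 2.0375%.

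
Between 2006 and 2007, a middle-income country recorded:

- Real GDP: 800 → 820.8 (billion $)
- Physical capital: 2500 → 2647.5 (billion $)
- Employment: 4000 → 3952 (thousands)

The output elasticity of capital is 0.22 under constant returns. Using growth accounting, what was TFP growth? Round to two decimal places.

Real GDP growth = (820.8 − 800) / 800 = 2.6%.
Physical capital growth = (2647.5 − 2500) / 2500 = 5.9%.
Employment growth = (3952 − 4000) / 4000 = -1.2%.
Labor's share = 1 − 0.22 = 0.78.
Physical capital: 0.22 × 5.9 = 1.298 pp.
Employment: 0.78 × (-1.2) = -0.936 pp.
TFP growth = 2.6 − 0.362 = 2.238%.

2.24%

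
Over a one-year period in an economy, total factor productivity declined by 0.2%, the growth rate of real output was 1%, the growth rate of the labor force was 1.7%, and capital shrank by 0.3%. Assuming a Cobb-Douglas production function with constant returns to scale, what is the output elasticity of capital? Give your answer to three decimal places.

0.250

gY = gA + α·gK + (1−α)·gL, so gY − gA − gL = α(gK − gL).
1 + 0.2 − 1.7 = α × (-0.3 − 1.7).
-0.5 = -2 α, so α = 0.25.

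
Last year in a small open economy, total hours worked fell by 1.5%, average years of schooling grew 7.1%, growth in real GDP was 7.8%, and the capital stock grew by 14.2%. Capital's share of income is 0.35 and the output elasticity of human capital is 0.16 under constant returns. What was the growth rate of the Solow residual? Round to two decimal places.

2.43%

Labor's share = 1 − 0.35 − 0.16 = 0.49.
The capital stock: 0.35 × 14.2 = 4.97 pp.
Average years of schooling: 0.16 × 7.1 = 1.136 pp.
Total hours worked: 0.49 × (-1.5) = -0.735 pp.
TFP growth = 7.8 − 5.371 = 2.429%.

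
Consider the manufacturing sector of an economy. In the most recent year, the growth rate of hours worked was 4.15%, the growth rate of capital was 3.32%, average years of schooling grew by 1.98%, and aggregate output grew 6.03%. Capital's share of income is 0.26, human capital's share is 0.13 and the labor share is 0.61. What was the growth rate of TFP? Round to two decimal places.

Labor's share = 1 − 0.26 − 0.13 = 0.61.
Capital: 0.26 × 3.32 = 0.8632 pp.
Average years of schooling: 0.13 × 1.98 = 0.2574 pp.
Hours worked: 0.61 × 4.15 = 2.5315 pp.
TFP growth = 6.03 − 3.6521 = 2.3779%.

2.38%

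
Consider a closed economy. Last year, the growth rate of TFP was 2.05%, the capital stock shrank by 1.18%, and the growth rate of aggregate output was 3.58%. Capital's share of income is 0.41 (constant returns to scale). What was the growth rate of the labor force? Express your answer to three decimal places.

Labor's share = 1 − 0.41 = 0.59.
gY = gA + 0.41×(-1.18) + 0.59×g.
0.59×g = 3.58 − 2.05 + 0.4838 = 2.0138.
g = 2.0138 / 0.59 = 3.41322%.

3.413%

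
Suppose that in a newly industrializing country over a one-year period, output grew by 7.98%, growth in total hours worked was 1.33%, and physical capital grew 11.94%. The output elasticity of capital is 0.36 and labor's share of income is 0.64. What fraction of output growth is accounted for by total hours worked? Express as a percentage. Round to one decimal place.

Total hours worked accounted for 10.7% of growth.

Labor's share = 1 − 0.36 = 0.64.
Total hours worked contributed 0.64 × 1.33 = 0.8512 pp.
Share of growth = 0.8512 / 7.98 × 100 = 10.667%.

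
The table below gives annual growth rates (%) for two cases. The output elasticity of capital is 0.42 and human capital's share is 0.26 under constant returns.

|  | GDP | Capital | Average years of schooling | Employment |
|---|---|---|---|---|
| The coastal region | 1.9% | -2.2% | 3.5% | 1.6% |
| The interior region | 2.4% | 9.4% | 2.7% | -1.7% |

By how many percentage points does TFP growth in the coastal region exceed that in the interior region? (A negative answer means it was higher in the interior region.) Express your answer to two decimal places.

3.11 percentage points

Labor's share = 1 − 0.42 − 0.26 = 0.32.
The coastal region: TFP = 1.9 + 0.924 − 0.91 − 0.512 = 1.402%.
The interior region: TFP = 2.4 − 3.948 − 0.702 + 0.544 = -1.706%.
Difference = 1.402 − (-1.706) = 3.108 pp.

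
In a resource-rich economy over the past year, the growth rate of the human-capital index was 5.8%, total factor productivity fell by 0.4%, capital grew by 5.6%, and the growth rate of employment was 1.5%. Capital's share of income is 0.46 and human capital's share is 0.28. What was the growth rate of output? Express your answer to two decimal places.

Labor's share = 1 − 0.46 − 0.28 = 0.26.
Capital: 0.46 × 5.6 = 2.576 pp.
The human-capital index: 0.28 × 5.8 = 1.624 pp.
Employment: 0.26 × 1.5 = 0.39 pp.
Output growth = -0.4 + 4.59 = 4.19%.

4.19%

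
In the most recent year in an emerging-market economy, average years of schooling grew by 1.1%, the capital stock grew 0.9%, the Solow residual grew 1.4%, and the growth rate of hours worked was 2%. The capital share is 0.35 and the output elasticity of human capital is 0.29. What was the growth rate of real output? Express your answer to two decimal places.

Labor's share = 1 − 0.35 − 0.29 = 0.36.
The capital stock: 0.35 × 0.9 = 0.315 pp.
Average years of schooling: 0.29 × 1.1 = 0.319 pp.
Hours worked: 0.36 × 2 = 0.72 pp.
Output growth = 1.4 + 1.354 = 2.754%.

2.75%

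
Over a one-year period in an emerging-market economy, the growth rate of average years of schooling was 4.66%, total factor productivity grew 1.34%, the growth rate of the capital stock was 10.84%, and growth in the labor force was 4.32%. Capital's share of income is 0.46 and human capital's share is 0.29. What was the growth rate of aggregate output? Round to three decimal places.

Labor's share = 1 − 0.46 − 0.29 = 0.25.
The capital stock: 0.46 × 10.84 = 4.9864 pp.
Average years of schooling: 0.29 × 4.66 = 1.3514 pp.
The labor force: 0.25 × 4.32 = 1.08 pp.
Output growth = 1.34 + 7.4178 = 8.7578%.

Aggregate output growth was 8.758%.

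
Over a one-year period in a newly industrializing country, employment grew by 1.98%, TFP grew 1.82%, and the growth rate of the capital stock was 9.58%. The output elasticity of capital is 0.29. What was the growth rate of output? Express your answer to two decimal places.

6.00%

Labor's share = 1 − 0.29 = 0.71.
The capital stock: 0.29 × 9.58 = 2.7782 pp.
Employment: 0.71 × 1.98 = 1.4058 pp.
Output growth = 1.82 + 4.184 = 6.004%.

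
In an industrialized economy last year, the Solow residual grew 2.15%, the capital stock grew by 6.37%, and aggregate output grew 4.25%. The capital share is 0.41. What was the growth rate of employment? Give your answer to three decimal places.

Labor's share = 1 − 0.41 = 0.59.
gY = gA + 0.41×6.37 + 0.59×g.
0.59×g = 4.25 − 2.15 − 2.6117 = -0.5117.
g = -0.5117 / 0.59 = -0.86729%.

-0.867%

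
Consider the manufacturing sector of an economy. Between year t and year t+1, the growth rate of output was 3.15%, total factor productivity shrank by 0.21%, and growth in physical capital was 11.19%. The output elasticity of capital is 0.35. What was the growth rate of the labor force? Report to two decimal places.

-0.86%

Labor's share = 1 − 0.35 = 0.65.
gY = gA + 0.35×11.19 + 0.65×g.
0.65×g = 3.15 + 0.21 − 3.9165 = -0.5565.
g = -0.5565 / 0.65 = -0.8562%.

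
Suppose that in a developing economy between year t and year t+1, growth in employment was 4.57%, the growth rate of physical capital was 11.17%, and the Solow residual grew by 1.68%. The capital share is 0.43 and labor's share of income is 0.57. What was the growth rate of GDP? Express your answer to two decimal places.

GDP grew 9.09%.

Labor's share = 1 − 0.43 = 0.57.
Physical capital: 0.43 × 11.17 = 4.8031 pp.
Employment: 0.57 × 4.57 = 2.6049 pp.
Output growth = 1.68 + 7.408 = 9.088%.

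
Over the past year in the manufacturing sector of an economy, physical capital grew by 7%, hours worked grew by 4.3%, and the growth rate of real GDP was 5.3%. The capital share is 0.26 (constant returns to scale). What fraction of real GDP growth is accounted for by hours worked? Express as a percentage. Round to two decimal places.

60.04%

Labor's share = 1 − 0.26 = 0.74.
Hours worked contributed 0.74 × 4.3 = 3.182 pp.
Share of growth = 3.182 / 5.3 × 100 = 60.0377%.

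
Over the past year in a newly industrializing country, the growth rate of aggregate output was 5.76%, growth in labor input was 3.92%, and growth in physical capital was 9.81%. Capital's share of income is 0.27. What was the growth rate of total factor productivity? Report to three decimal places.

Labor's share = 1 − 0.27 = 0.73.
Physical capital: 0.27 × 9.81 = 2.6487 pp.
Labor input: 0.73 × 3.92 = 2.8616 pp.
TFP growth = 5.76 − 5.5103 = 0.2497%.

Total factor productivity growth was 0.250%.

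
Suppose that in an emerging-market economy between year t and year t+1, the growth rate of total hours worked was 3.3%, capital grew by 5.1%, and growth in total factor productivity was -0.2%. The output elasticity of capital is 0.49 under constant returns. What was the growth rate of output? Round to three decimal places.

Labor's share = 1 − 0.49 = 0.51.
Capital: 0.49 × 5.1 = 2.499 pp.
Total hours worked: 0.51 × 3.3 = 1.683 pp.
Output growth = -0.2 + 4.182 = 3.982%.

3.982%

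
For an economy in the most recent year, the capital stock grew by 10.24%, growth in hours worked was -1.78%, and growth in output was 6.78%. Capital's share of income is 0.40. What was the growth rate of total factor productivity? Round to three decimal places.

Labor's share = 1 − 0.4 = 0.6.
The capital stock: 0.4 × 10.24 = 4.096 pp.
Hours worked: 0.6 × (-1.78) = -1.068 pp.
TFP growth = 6.78 − 3.028 = 3.752%.

3.752%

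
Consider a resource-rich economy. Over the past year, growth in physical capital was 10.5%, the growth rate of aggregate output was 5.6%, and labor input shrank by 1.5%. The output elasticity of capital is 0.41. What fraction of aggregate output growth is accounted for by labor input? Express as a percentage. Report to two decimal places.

-15.80%

Labor's share = 1 − 0.41 = 0.59.
Labor input contributed 0.59 × (-1.5) = -0.885 pp.
Share of growth = -0.885 / 5.6 × 100 = -15.8036%.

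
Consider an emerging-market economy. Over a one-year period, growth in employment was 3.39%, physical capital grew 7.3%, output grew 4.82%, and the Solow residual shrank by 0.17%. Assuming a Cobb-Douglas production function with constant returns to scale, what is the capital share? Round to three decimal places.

gY = gA + α·gK + (1−α)·gL, so gY − gA − gL = α(gK − gL).
4.82 + 0.17 − 3.39 = α × (7.3 − 3.39).
1.6 = 3.91 α, so α = 0.40921.

α = 0.409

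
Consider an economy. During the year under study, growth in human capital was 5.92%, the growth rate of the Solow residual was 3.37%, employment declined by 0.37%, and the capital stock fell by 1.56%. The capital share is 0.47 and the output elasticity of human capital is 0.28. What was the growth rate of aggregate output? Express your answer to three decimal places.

4.202%

Labor's share = 1 − 0.47 − 0.28 = 0.25.
The capital stock: 0.47 × (-1.56) = -0.7332 pp.
Human capital: 0.28 × 5.92 = 1.6576 pp.
Employment: 0.25 × (-0.37) = -0.0925 pp.
Output growth = 3.37 + 0.8319 = 4.2019%.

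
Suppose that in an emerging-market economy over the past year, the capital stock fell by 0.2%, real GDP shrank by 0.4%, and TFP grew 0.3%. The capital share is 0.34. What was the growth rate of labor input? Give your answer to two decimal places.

Labor's share = 1 − 0.34 = 0.66.
gY = gA + 0.34×(-0.2) + 0.66×g.
0.66×g = -0.4 − 0.3 + 0.068 = -0.632.
g = -0.632 / 0.66 = -0.9576%.

-0.96%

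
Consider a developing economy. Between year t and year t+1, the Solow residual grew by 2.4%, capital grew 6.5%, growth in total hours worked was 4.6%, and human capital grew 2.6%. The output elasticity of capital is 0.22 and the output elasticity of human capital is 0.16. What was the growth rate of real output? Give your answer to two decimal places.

7.10%

Labor's share = 1 − 0.22 − 0.16 = 0.62.
Capital: 0.22 × 6.5 = 1.43 pp.
Human capital: 0.16 × 2.6 = 0.416 pp.
Total hours worked: 0.62 × 4.6 = 2.852 pp.
Output growth = 2.4 + 4.698 = 7.098%.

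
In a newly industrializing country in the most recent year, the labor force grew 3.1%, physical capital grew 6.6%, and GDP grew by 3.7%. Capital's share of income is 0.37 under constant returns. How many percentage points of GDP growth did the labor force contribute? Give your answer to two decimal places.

Labor's share = 1 − 0.37 = 0.63.
Contribution = share × growth = 0.63 × 3.1 = 1.953 pp.

1.95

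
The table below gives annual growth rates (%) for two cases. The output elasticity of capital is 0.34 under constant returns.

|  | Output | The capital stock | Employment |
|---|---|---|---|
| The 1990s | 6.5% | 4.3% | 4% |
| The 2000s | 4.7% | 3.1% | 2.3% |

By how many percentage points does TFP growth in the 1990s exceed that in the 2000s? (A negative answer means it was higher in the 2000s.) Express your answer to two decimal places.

0.27 percentage points

Labor's share = 1 − 0.34 = 0.66.
The 1990s: TFP = 6.5 − 1.462 − 2.64 = 2.398%.
The 2000s: TFP = 4.7 − 1.054 − 1.518 = 2.128%.
Difference = 2.398 − (2.128) = 0.27 pp.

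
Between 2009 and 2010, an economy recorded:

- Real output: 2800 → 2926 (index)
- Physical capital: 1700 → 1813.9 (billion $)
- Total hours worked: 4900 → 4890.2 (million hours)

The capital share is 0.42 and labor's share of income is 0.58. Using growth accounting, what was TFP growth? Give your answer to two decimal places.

Real output growth = (2926 − 2800) / 2800 = 4.5%.
Physical capital growth = (1813.9 − 1700) / 1700 = 6.7%.
Total hours worked growth = (4890.2 − 4900) / 4900 = -0.2%.
Labor's share = 1 − 0.42 = 0.58.
Physical capital: 0.42 × 6.7 = 2.814 pp.
Total hours worked: 0.58 × (-0.2) = -0.116 pp.
TFP growth = 4.5 − 2.698 = 1.802%.

TFP growth was 1.80%.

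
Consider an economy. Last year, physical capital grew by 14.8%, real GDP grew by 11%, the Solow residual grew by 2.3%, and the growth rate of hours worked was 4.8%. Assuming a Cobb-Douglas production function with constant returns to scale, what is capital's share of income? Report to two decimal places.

Capital's share of income is 0.39.

gY = gA + α·gK + (1−α)·gL, so gY − gA − gL = α(gK − gL).
11 − 2.3 − 4.8 = α × (14.8 − 4.8).
3.9 = 10 α, so α = 0.39.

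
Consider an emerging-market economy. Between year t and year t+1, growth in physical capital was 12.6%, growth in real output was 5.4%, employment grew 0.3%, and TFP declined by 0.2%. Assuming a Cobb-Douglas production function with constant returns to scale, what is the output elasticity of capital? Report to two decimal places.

The output elasticity of capital is 0.43.

gY = gA + α·gK + (1−α)·gL, so gY − gA − gL = α(gK − gL).
5.4 + 0.2 − 0.3 = α × (12.6 − 0.3).
5.3 = 12.3 α, so α = 0.4309.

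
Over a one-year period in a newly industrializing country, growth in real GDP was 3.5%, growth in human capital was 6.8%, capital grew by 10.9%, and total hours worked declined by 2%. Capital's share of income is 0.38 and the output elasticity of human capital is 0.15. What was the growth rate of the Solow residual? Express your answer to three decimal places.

Labor's share = 1 − 0.38 − 0.15 = 0.47.
Capital: 0.38 × 10.9 = 4.142 pp.
Human capital: 0.15 × 6.8 = 1.02 pp.
Total hours worked: 0.47 × (-2) = -0.94 pp.
TFP growth = 3.5 − 4.222 = -0.722%.

-0.722%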